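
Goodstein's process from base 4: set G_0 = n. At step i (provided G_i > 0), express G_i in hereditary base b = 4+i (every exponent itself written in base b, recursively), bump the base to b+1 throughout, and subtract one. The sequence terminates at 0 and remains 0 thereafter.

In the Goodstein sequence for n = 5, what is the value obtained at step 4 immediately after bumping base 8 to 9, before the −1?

3

i=0: 5 = 4 + 1 (b=4); 4→5: 5 + 1 = 6; 6−1 = 5
i=1: 5 = 5 (b=5); 5→6: 6 = 6; 6−1 = 5
i=2: 5 = 5 (b=6); 6→7: 5 = 5; 5−1 = 4
i=3: 4 = 4 (b=7); 7→8: 4 = 4; 4−1 = 3
i=4: 3 = 3 (b=8); 8→9: 3 = 3; 3−1 = 2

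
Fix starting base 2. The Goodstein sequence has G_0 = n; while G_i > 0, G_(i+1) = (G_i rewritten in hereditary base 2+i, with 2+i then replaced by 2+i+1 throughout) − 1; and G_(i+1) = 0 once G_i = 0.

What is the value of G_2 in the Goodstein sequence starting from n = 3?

base 2: 3 = 2 + 1; at 3: 3 + 1 = 4; next = 3
base 3: 3 = 3; at 4: 4 = 4; next = 3

3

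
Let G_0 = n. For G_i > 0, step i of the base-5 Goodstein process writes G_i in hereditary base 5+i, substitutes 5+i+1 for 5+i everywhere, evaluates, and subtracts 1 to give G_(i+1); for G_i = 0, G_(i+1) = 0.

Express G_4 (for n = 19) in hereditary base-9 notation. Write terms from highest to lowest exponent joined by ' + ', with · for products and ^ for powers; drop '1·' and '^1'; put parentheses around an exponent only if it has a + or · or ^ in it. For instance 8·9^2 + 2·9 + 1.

i=0: 19 = 3·5 + 4 (b=5); 5→6: 3·6 + 4 = 22; 22−1 = 21
i=1: 21 = 3·6 + 3 (b=6); 6→7: 3·7 + 3 = 24; 24−1 = 23
i=2: 23 = 3·7 + 2 (b=7); 7→8: 3·8 + 2 = 26; 26−1 = 25
i=3: 25 = 3·8 + 1 (b=8); 8→9: 3·9 + 1 = 28; 28−1 = 27
i=4: 27 = 3·9 (b=9); 9→10: 3·10 = 30; 30−1 = 29

3·9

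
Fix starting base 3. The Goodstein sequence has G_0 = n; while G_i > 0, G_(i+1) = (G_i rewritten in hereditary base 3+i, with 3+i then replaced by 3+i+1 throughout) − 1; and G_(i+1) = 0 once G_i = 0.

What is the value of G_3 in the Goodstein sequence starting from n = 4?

3

G_0 = 4. HB_3(4) = 3 + 1. Bump = 5. G_1 = 4.
G_1 = 4. HB_4(4) = 4. Bump = 5. G_2 = 4.
G_2 = 4. HB_5(4) = 4. Bump = 4. G_3 = 3.
G_3 = 3. HB_6(3) = 3. Bump = 3. G_4 = 2.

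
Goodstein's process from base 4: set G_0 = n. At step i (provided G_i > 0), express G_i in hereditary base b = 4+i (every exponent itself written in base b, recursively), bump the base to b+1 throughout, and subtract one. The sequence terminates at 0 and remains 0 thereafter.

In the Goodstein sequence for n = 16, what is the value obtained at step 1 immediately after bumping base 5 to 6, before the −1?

(0) 16|_4 = 4^2 ↦ 5^2|_5 = 25 ⇒ 24
(1) 24|_5 = 4·5 + 4 ↦ 4·6 + 4|_6 = 28 ⇒ 27

28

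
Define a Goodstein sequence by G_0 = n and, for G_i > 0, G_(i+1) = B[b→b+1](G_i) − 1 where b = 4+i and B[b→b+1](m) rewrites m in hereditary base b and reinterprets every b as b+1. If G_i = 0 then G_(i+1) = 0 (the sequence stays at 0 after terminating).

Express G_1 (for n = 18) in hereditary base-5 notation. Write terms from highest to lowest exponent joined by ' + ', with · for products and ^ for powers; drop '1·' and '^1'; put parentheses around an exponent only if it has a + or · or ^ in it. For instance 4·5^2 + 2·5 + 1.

5^2 + 1

G_0=18  [base 4] 4^2 + 2  →[4↦5]→  5^2 + 2 = 27  −1 ⇒ G_1=26
G_1=26  [base 5] 5^2 + 1  →[5↦6]→  6^2 + 1 = 37  −1 ⇒ G_2=36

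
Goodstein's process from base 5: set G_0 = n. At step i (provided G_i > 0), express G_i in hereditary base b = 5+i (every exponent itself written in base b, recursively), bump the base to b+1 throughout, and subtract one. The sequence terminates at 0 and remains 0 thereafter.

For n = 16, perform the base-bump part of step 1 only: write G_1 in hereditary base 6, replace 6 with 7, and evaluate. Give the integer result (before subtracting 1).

21

[0] 16 ≡ 3·5 + 1 (base 5). Lift 6: 19. −1: 18.
[1] 18 ≡ 3·6 (base 6). Lift 7: 21. −1: 20.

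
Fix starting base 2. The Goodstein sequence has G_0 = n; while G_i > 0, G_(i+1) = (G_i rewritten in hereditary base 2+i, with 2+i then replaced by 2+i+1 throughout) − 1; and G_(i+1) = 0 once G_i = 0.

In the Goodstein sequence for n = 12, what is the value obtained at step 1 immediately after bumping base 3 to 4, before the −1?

1066

[0] 12 ≡ 2^(2 + 1) + 2^2 (base 2). Lift 3: 108. −1: 107.
[1] 107 ≡ 3^(3 + 1) + 2·3^2 + 2·3 + 2 (base 3). Lift 4: 1066. −1: 1065.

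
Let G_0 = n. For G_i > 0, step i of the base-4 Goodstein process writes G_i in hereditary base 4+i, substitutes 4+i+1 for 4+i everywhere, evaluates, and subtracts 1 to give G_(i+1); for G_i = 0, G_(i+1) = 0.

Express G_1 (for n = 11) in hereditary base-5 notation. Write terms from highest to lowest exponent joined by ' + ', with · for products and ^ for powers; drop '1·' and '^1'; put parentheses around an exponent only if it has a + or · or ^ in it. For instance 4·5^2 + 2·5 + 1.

G_0 = 11. HB_4(11) = 2·4 + 3. Bump = 13. G_1 = 12.
G_1 = 12. HB_5(12) = 2·5 + 2. Bump = 14. G_2 = 13.

2·5 + 2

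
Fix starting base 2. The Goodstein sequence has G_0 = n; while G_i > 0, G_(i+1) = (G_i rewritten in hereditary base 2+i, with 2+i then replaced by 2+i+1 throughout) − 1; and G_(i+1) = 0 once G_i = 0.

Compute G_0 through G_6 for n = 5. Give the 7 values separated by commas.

5, 27, 255, 467, 775, 1197, 1751

base 2: 5 = 2^2 + 1; at 3: 3^3 + 1 = 28; next = 27
base 3: 27 = 3^3; at 4: 4^4 = 256; next = 255
base 4: 255 = 3·4^3 + 3·4^2 + 3·4 + 3; at 5: 3·5^3 + 3·5^2 + 3·5 + 3 = 468; next = 467
base 5: 467 = 3·5^3 + 3·5^2 + 3·5 + 2; at 6: 3·6^3 + 3·6^2 + 3·6 + 2 = 776; next = 775
base 6: 775 = 3·6^3 + 3·6^2 + 3·6 + 1; at 7: 3·7^3 + 3·7^2 + 3·7 + 1 = 1198; next = 1197
base 7: 1197 = 3·7^3 + 3·7^2 + 3·7; at 8: 3·8^3 + 3·8^2 + 3·8 = 1752; next = 1751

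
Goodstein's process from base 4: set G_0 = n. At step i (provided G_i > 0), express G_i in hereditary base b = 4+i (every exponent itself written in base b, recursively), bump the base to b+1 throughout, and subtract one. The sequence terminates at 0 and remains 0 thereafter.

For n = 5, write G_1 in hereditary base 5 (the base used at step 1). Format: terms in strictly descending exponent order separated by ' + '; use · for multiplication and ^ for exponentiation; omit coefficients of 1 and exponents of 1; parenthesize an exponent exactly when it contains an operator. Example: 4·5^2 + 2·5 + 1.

5

step 0: 5 = 4 + 1; sub 5 for 4: 5 + 1; = 6; G_1 = 6−1 = 5
step 1: 5 = 5; sub 6 for 5: 6; = 6; G_2 = 6−1 = 5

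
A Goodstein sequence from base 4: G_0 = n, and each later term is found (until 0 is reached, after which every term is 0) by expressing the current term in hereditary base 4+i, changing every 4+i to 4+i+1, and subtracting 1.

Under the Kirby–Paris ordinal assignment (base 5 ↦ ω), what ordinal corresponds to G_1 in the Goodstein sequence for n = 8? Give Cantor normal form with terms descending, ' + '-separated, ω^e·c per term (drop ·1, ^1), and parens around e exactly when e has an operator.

ω + 4

G_0=8  [base 4] 2·4  →[4↦5]→  2·5 = 10  −1 ⇒ G_1=9
G_1=9  [base 5] 5 + 4  →[5↦6]→  6 + 4 = 10  −1 ⇒ G_2=9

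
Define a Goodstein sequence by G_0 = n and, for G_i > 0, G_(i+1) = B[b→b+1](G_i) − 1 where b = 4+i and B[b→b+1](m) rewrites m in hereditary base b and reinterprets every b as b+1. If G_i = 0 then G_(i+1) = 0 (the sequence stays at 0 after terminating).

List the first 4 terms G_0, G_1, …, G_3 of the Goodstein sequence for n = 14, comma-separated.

14, 16, 18, 20

base 4: 14 = 3·4 + 2; at 5: 3·5 + 2 = 17; next = 16
base 5: 16 = 3·5 + 1; at 6: 3·6 + 1 = 19; next = 18
base 6: 18 = 3·6; at 7: 3·7 = 21; next = 20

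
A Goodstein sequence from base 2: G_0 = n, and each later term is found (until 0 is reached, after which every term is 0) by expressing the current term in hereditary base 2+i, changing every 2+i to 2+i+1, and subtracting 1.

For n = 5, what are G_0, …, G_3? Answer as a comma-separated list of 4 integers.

[0] 5 ≡ 2^2 + 1 (base 2). Lift 3: 28. −1: 27.
[1] 27 ≡ 3^3 (base 3). Lift 4: 256. −1: 255.
[2] 255 ≡ 3·4^3 + 3·4^2 + 3·4 + 3 (base 4). Lift 5: 468. −1: 467.

5, 27, 255, 467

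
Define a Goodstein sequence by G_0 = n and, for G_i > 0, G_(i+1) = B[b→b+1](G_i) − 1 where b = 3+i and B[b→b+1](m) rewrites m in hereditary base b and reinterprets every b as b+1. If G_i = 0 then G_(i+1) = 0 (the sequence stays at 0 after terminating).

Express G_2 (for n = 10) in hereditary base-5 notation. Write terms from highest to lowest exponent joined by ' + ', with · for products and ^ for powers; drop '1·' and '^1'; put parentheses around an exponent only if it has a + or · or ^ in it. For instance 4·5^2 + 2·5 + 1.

4·5 + 4

G_0 = 10. HB_3(10) = 3^2 + 1. Bump = 17. G_1 = 16.
G_1 = 16. HB_4(16) = 4^2. Bump = 25. G_2 = 24.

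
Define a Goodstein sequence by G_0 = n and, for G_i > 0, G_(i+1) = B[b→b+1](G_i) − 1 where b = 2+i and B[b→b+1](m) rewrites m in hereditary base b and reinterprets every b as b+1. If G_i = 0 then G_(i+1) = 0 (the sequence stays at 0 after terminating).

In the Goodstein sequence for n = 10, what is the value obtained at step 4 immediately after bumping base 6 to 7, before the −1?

G_0=10  [base 2] 2^(2 + 1) + 2  →[2↦3]→  3^(3 + 1) + 3 = 84  −1 ⇒ G_1=83
G_1=83  [base 3] 3^(3 + 1) + 2  →[3↦4]→  4^(4 + 1) + 2 = 1026  −1 ⇒ G_2=1025
G_2=1025  [base 4] 4^(4 + 1) + 1  →[4↦5]→  5^(5 + 1) + 1 = 15626  −1 ⇒ G_3=15625
G_3=15625  [base 5] 5^(5 + 1)  →[5↦6]→  6^(6 + 1) = 279936  −1 ⇒ G_4=279935
G_4=279935  [base 6] 5·6^6 + 5·6^5 + 5·6^4 + 5·6^3 + 5·6^2 + 5·6 + 5  →[6↦7]→  5·7^7 + 5·7^5 + 5·7^4 + 5·7^3 + 5·7^2 + 5·7 + 5 = 4215755  −1 ⇒ G_5=4215754

4215755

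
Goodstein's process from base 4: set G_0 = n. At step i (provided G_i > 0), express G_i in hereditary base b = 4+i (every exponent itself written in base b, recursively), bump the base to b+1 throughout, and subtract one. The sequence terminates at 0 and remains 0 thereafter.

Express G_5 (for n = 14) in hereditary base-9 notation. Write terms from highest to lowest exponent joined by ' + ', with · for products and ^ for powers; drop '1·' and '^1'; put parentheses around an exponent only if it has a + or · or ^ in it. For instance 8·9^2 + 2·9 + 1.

2·9 + 4

i=0: 14 = 3·4 + 2 (b=4); 4→5: 3·5 + 2 = 17; 17−1 = 16
i=1: 16 = 3·5 + 1 (b=5); 5→6: 3·6 + 1 = 19; 19−1 = 18
i=2: 18 = 3·6 (b=6); 6→7: 3·7 = 21; 21−1 = 20
i=3: 20 = 2·7 + 6 (b=7); 7→8: 2·8 + 6 = 22; 22−1 = 21
i=4: 21 = 2·8 + 5 (b=8); 8→9: 2·9 + 5 = 23; 23−1 = 22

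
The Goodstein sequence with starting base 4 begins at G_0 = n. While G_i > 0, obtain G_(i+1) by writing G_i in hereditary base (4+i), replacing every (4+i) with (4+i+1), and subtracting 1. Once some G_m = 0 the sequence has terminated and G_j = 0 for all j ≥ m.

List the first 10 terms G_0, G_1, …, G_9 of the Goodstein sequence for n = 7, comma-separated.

[0] 7 ≡ 4 + 3 (base 4). Lift 5: 8. −1: 7.
[1] 7 ≡ 5 + 2 (base 5). Lift 6: 8. −1: 7.
[2] 7 ≡ 6 + 1 (base 6). Lift 7: 8. −1: 7.
[3] 7 ≡ 7 (base 7). Lift 8: 8. −1: 7.
[4] 7 ≡ 7 (base 8). Lift 9: 7. −1: 6.
[5] 6 ≡ 6 (base 9). Lift 10: 6. −1: 5.
[6] 5 ≡ 5 (base 10). Lift 11: 5. −1: 4.
[7] 4 ≡ 4 (base 11). Lift 12: 4. −1: 3.
[8] 3 ≡ 3 (base 12). Lift 13: 3. −1: 2.

7, 7, 7, 7, 7, 6, 5, 4, 3, 2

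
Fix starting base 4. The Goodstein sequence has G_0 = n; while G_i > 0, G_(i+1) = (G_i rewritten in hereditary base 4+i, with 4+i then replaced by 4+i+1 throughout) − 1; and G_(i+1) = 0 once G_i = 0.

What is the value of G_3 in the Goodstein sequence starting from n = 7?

7

i=0: 7 = 4 + 3 (b=4); 4→5: 5 + 3 = 8; 8−1 = 7
i=1: 7 = 5 + 2 (b=5); 5→6: 6 + 2 = 8; 8−1 = 7
i=2: 7 = 6 + 1 (b=6); 6→7: 7 + 1 = 8; 8−1 = 7
i=3: 7 = 7 (b=7); 7→8: 8 = 8; 8−1 = 7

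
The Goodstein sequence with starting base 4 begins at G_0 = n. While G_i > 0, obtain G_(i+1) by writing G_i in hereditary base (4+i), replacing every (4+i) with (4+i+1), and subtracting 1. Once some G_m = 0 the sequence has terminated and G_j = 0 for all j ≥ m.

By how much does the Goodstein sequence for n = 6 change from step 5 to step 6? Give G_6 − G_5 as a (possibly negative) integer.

-1

G_0 = 6. HB_4(6) = 4 + 2. Bump = 7. G_1 = 6.
G_1 = 6. HB_5(6) = 5 + 1. Bump = 7. G_2 = 6.
G_2 = 6. HB_6(6) = 6. Bump = 7. G_3 = 6.
G_3 = 6. HB_7(6) = 6. Bump = 6. G_4 = 5.
G_4 = 5. HB_8(5) = 5. Bump = 5. G_5 = 4.
G_5 = 4. HB_9(4) = 4. Bump = 4. G_6 = 3.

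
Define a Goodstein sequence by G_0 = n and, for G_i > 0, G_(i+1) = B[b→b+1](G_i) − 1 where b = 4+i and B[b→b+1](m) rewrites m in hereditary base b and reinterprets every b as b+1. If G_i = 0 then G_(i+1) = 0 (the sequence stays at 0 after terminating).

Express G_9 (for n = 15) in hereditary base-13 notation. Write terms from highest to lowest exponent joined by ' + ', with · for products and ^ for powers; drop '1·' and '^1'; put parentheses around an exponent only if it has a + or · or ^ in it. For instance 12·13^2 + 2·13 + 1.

step 0: 15 = 3·4 + 3; sub 5 for 4: 3·5 + 3; = 18; G_1 = 18−1 = 17
step 1: 17 = 3·5 + 2; sub 6 for 5: 3·6 + 2; = 20; G_2 = 20−1 = 19
step 2: 19 = 3·6 + 1; sub 7 for 6: 3·7 + 1; = 22; G_3 = 22−1 = 21
step 3: 21 = 3·7; sub 8 for 7: 3·8; = 24; G_4 = 24−1 = 23
step 4: 23 = 2·8 + 7; sub 9 for 8: 2·9 + 7; = 25; G_5 = 25−1 = 24
step 5: 24 = 2·9 + 6; sub 10 for 9: 2·10 + 6; = 26; G_6 = 26−1 = 25
step 6: 25 = 2·10 + 5; sub 11 for 10: 2·11 + 5; = 27; G_7 = 27−1 = 26
step 7: 26 = 2·11 + 4; sub 12 for 11: 2·12 + 4; = 28; G_8 = 28−1 = 27
step 8: 27 = 2·12 + 3; sub 13 for 12: 2·13 + 3; = 29; G_9 = 29−1 = 28

2·13 + 2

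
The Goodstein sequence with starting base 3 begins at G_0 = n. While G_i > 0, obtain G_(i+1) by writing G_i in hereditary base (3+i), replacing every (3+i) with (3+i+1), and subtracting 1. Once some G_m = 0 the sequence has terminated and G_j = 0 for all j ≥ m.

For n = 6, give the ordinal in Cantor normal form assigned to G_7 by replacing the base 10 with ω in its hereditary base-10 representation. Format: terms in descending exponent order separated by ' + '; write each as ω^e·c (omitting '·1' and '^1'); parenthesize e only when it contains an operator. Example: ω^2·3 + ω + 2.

5

step 0: 6 = 2·3; sub 4 for 3: 2·4; = 8; G_1 = 8−1 = 7
step 1: 7 = 4 + 3; sub 5 for 4: 5 + 3; = 8; G_2 = 8−1 = 7
step 2: 7 = 5 + 2; sub 6 for 5: 6 + 2; = 8; G_3 = 8−1 = 7
step 3: 7 = 6 + 1; sub 7 for 6: 7 + 1; = 8; G_4 = 8−1 = 7
step 4: 7 = 7; sub 8 for 7: 8; = 8; G_5 = 8−1 = 7
step 5: 7 = 7; sub 9 for 8: 7; = 7; G_6 = 7−1 = 6
step 6: 6 = 6; sub 10 for 9: 6; = 6; G_7 = 6−1 = 5
step 7: 5 = 5; sub 11 for 10: 5; = 5; G_8 = 5−1 = 4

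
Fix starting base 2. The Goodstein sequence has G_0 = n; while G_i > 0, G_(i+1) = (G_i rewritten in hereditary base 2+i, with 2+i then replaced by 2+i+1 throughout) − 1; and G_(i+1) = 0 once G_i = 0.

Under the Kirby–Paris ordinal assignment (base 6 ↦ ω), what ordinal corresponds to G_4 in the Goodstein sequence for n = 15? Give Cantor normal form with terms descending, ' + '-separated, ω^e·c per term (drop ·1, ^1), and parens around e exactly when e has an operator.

ω^(ω + 1) + ω^ω + 1

(0) 15|_2 = 2^(2 + 1) + 2^2 + 2 + 1 ↦ 3^(3 + 1) + 3^3 + 3 + 1|_3 = 112 ⇒ 111
(1) 111|_3 = 3^(3 + 1) + 3^3 + 3 ↦ 4^(4 + 1) + 4^4 + 4|_4 = 1284 ⇒ 1283
(2) 1283|_4 = 4^(4 + 1) + 4^4 + 3 ↦ 5^(5 + 1) + 5^5 + 3|_5 = 18753 ⇒ 18752
(3) 18752|_5 = 5^(5 + 1) + 5^5 + 2 ↦ 6^(6 + 1) + 6^6 + 2|_6 = 326594 ⇒ 326593
(4) 326593|_6 = 6^(6 + 1) + 6^6 + 1 ↦ 7^(7 + 1) + 7^7 + 1|_7 = 6588345 ⇒ 6588344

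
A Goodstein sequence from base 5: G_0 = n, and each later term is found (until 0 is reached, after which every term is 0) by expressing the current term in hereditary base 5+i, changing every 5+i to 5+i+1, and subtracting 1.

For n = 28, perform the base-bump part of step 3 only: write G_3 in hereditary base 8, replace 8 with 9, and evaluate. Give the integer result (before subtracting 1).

(0) 28|_5 = 5^2 + 3 ↦ 6^2 + 3|_6 = 39 ⇒ 38
(1) 38|_6 = 6^2 + 2 ↦ 7^2 + 2|_7 = 51 ⇒ 50
(2) 50|_7 = 7^2 + 1 ↦ 8^2 + 1|_8 = 65 ⇒ 64
(3) 64|_8 = 8^2 ↦ 9^2|_9 = 81 ⇒ 80

81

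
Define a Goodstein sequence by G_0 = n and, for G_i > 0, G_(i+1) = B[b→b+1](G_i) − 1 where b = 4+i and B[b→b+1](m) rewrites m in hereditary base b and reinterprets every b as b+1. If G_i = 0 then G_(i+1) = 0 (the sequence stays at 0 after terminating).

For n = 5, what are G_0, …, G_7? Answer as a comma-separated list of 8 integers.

5, 5, 5, 4, 3, 2, 1, 0

step 0: 5 = 4 + 1; sub 5 for 4: 5 + 1; = 6; G_1 = 6−1 = 5
step 1: 5 = 5; sub 6 for 5: 6; = 6; G_2 = 6−1 = 5
step 2: 5 = 5; sub 7 for 6: 5; = 5; G_3 = 5−1 = 4
step 3: 4 = 4; sub 8 for 7: 4; = 4; G_4 = 4−1 = 3
step 4: 3 = 3; sub 9 for 8: 3; = 3; G_5 = 3−1 = 2
step 5: 2 = 2; sub 10 for 9: 2; = 2; G_6 = 2−1 = 1
step 6: 1 = 1; sub 11 for 10: 1; = 1; G_7 = 1−1 = 0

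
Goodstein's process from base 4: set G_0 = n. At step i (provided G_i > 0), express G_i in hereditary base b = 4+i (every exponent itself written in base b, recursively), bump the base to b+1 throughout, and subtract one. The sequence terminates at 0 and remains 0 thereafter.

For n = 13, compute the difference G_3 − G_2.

1

G_0=13  [base 4] 3·4 + 1  →[4↦5]→  3·5 + 1 = 16  −1 ⇒ G_1=15
G_1=15  [base 5] 3·5  →[5↦6]→  3·6 = 18  −1 ⇒ G_2=17
G_2=17  [base 6] 2·6 + 5  →[6↦7]→  2·7 + 5 = 19  −1 ⇒ G_3=18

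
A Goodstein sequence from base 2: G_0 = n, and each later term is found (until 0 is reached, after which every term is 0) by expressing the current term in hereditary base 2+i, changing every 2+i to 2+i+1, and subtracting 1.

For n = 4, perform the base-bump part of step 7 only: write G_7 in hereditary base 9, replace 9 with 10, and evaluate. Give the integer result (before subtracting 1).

(0) 4|_2 = 2^2 ↦ 3^3|_3 = 27 ⇒ 26
(1) 26|_3 = 2·3^2 + 2·3 + 2 ↦ 2·4^2 + 2·4 + 2|_4 = 42 ⇒ 41
(2) 41|_4 = 2·4^2 + 2·4 + 1 ↦ 2·5^2 + 2·5 + 1|_5 = 61 ⇒ 60
(3) 60|_5 = 2·5^2 + 2·5 ↦ 2·6^2 + 2·6|_6 = 84 ⇒ 83
(4) 83|_6 = 2·6^2 + 6 + 5 ↦ 2·7^2 + 7 + 5|_7 = 110 ⇒ 109
(5) 109|_7 = 2·7^2 + 7 + 4 ↦ 2·8^2 + 8 + 4|_8 = 140 ⇒ 139
(6) 139|_8 = 2·8^2 + 8 + 3 ↦ 2·9^2 + 9 + 3|_9 = 174 ⇒ 173
(7) 173|_9 = 2·9^2 + 9 + 2 ↦ 2·10^2 + 10 + 2|_10 = 212 ⇒ 211

212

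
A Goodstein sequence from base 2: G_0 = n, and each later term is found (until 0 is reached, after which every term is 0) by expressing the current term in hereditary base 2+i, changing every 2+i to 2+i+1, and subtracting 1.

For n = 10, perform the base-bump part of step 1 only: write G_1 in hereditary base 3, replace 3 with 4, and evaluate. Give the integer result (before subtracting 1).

1026

10 —HB2→ 2^(2 + 1) + 2 —bump→ 3^(3 + 1) + 3 = 84 —(−1)→ 83
83 —HB3→ 3^(3 + 1) + 2 —bump→ 4^(4 + 1) + 2 = 1026 —(−1)→ 1025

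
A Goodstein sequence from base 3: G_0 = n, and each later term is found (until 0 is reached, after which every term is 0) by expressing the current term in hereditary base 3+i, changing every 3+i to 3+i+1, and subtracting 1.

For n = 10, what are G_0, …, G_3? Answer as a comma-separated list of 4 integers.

10, 16, 24, 27

G_0 = 10. HB_3(10) = 3^2 + 1. Bump = 17. G_1 = 16.
G_1 = 16. HB_4(16) = 4^2. Bump = 25. G_2 = 24.
G_2 = 24. HB_5(24) = 4·5 + 4. Bump = 28. G_3 = 27.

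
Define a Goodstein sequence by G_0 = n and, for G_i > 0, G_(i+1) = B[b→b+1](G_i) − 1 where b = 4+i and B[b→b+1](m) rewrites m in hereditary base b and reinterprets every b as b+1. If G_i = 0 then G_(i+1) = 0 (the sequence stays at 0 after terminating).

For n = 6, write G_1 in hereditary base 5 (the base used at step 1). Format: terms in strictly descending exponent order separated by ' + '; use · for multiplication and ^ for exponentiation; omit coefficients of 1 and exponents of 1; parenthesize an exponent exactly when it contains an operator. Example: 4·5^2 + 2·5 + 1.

G_0=6  [base 4] 4 + 2  →[4↦5]→  5 + 2 = 7  −1 ⇒ G_1=6
G_1=6  [base 5] 5 + 1  →[5↦6]→  6 + 1 = 7  −1 ⇒ G_2=6

5 + 1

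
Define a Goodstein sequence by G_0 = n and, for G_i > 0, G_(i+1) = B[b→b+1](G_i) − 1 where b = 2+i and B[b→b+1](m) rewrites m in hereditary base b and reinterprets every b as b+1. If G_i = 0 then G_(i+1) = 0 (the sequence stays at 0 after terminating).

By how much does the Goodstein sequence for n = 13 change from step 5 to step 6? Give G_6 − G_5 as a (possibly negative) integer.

13 —HB2→ 2^(2 + 1) + 2^2 + 1 —bump→ 3^(3 + 1) + 3^3 + 1 = 109 —(−1)→ 108
108 —HB3→ 3^(3 + 1) + 3^3 —bump→ 4^(4 + 1) + 4^4 = 1280 —(−1)→ 1279
1279 —HB4→ 4^(4 + 1) + 3·4^3 + 3·4^2 + 3·4 + 3 —bump→ 5^(5 + 1) + 3·5^3 + 3·5^2 + 3·5 + 3 = 16093 —(−1)→ 16092
16092 —HB5→ 5^(5 + 1) + 3·5^3 + 3·5^2 + 3·5 + 2 —bump→ 6^(6 + 1) + 3·6^3 + 3·6^2 + 3·6 + 2 = 280712 —(−1)→ 280711
280711 —HB6→ 6^(6 + 1) + 3·6^3 + 3·6^2 + 3·6 + 1 —bump→ 7^(7 + 1) + 3·7^3 + 3·7^2 + 3·7 + 1 = 5765999 —(−1)→ 5765998
5765998 —HB7→ 7^(7 + 1) + 3·7^3 + 3·7^2 + 3·7 —bump→ 8^(8 + 1) + 3·8^3 + 3·8^2 + 3·8 = 134219480 —(−1)→ 134219479

128453481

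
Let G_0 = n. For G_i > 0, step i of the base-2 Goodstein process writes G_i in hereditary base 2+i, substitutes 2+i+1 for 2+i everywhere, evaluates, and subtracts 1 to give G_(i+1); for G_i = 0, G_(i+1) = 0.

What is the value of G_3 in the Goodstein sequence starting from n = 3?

2

step 0: 3 = 2 + 1; sub 3 for 2: 3 + 1; = 4; G_1 = 4−1 = 3
step 1: 3 = 3; sub 4 for 3: 4; = 4; G_2 = 4−1 = 3
step 2: 3 = 3; sub 5 for 4: 3; = 3; G_3 = 3−1 = 2
step 3: 2 = 2; sub 6 for 5: 2; = 2; G_4 = 2−1 = 1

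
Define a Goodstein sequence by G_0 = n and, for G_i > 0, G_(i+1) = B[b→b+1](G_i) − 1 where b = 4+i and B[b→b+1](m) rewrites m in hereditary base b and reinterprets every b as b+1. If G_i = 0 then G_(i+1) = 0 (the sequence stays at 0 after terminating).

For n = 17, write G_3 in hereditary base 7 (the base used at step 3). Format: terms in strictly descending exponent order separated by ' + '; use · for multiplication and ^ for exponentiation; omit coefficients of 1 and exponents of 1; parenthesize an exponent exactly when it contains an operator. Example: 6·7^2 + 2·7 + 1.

5·7 + 4

step 0: 17 = 4^2 + 1; sub 5 for 4: 5^2 + 1; = 26; G_1 = 26−1 = 25
step 1: 25 = 5^2; sub 6 for 5: 6^2; = 36; G_2 = 36−1 = 35
step 2: 35 = 5·6 + 5; sub 7 for 6: 5·7 + 5; = 40; G_3 = 40−1 = 39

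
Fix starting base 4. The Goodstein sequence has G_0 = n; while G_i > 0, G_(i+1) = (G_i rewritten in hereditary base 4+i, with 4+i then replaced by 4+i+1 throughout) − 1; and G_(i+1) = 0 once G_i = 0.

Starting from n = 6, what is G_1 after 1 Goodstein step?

6

[0] 6 ≡ 4 + 2 (base 4). Lift 5: 7. −1: 6.
[1] 6 ≡ 5 + 1 (base 5). Lift 6: 7. −1: 6.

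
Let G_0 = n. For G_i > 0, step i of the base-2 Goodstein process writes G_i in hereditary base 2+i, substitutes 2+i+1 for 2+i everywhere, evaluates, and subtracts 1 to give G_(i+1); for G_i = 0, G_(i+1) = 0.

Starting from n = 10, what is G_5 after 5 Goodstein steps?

4215754

i=0: 10 = 2^(2 + 1) + 2 (b=2); 2→3: 3^(3 + 1) + 3 = 84; 84−1 = 83
i=1: 83 = 3^(3 + 1) + 2 (b=3); 3→4: 4^(4 + 1) + 2 = 1026; 1026−1 = 1025
i=2: 1025 = 4^(4 + 1) + 1 (b=4); 4→5: 5^(5 + 1) + 1 = 15626; 15626−1 = 15625
i=3: 15625 = 5^(5 + 1) (b=5); 5→6: 6^(6 + 1) = 279936; 279936−1 = 279935
i=4: 279935 = 5·6^6 + 5·6^5 + 5·6^4 + 5·6^3 + 5·6^2 + 5·6 + 5 (b=6); 6→7: 5·7^7 + 5·7^5 + 5·7^4 + 5·7^3 + 5·7^2 + 5·7 + 5 = 4215755; 4215755−1 = 4215754
i=5: 4215754 = 5·7^7 + 5·7^5 + 5·7^4 + 5·7^3 + 5·7^2 + 5·7 + 4 (b=7); 7→8: 5·8^8 + 5·8^5 + 5·8^4 + 5·8^3 + 5·8^2 + 5·8 + 4 = 84073324; 84073324−1 = 84073323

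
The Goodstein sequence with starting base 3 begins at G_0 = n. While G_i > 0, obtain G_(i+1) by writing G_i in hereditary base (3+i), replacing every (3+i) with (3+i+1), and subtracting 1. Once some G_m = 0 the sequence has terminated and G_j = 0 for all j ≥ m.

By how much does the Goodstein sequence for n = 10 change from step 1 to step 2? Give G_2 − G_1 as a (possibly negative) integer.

8

(0) 10|_3 = 3^2 + 1 ↦ 4^2 + 1|_4 = 17 ⇒ 16
(1) 16|_4 = 4^2 ↦ 5^2|_5 = 25 ⇒ 24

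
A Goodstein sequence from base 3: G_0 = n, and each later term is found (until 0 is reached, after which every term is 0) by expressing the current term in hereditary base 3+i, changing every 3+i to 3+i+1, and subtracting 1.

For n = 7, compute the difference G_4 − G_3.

0

i=0: 7 = 2·3 + 1 (b=3); 3→4: 2·4 + 1 = 9; 9−1 = 8
i=1: 8 = 2·4 (b=4); 4→5: 2·5 = 10; 10−1 = 9
i=2: 9 = 5 + 4 (b=5); 5→6: 6 + 4 = 10; 10−1 = 9
i=3: 9 = 6 + 3 (b=6); 6→7: 7 + 3 = 10; 10−1 = 9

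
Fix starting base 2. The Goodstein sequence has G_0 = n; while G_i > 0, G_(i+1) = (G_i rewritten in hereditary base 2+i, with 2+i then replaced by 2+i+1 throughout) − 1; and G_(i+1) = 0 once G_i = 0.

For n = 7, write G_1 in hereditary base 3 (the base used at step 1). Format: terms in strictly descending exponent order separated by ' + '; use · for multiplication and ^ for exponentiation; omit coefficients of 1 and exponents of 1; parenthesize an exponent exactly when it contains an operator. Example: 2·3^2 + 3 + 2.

(0) 7|_2 = 2^2 + 2 + 1 ↦ 3^3 + 3 + 1|_3 = 31 ⇒ 30
(1) 30|_3 = 3^3 + 3 ↦ 4^4 + 4|_4 = 260 ⇒ 259

3^3 + 3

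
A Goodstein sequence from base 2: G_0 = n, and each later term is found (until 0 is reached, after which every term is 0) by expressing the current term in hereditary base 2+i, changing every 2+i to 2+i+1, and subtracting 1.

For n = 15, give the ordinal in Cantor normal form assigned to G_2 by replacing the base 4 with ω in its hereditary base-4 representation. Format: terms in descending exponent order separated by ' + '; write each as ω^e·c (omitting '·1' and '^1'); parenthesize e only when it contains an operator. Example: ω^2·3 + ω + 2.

15 —HB2→ 2^(2 + 1) + 2^2 + 2 + 1 —bump→ 3^(3 + 1) + 3^3 + 3 + 1 = 112 —(−1)→ 111
111 —HB3→ 3^(3 + 1) + 3^3 + 3 —bump→ 4^(4 + 1) + 4^4 + 4 = 1284 —(−1)→ 1283
1283 —HB4→ 4^(4 + 1) + 4^4 + 3 —bump→ 5^(5 + 1) + 5^5 + 3 = 18753 —(−1)→ 18752

ω^(ω + 1) + ω^ω + 3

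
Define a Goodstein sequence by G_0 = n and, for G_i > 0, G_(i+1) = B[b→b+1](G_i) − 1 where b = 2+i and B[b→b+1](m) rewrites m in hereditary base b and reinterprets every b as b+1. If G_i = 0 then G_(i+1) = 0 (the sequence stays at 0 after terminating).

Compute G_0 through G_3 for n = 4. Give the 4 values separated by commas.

base 2: 4 = 2^2; at 3: 3^3 = 27; next = 26
base 3: 26 = 2·3^2 + 2·3 + 2; at 4: 2·4^2 + 2·4 + 2 = 42; next = 41
base 4: 41 = 2·4^2 + 2·4 + 1; at 5: 2·5^2 + 2·5 + 1 = 61; next = 60

4, 26, 41, 60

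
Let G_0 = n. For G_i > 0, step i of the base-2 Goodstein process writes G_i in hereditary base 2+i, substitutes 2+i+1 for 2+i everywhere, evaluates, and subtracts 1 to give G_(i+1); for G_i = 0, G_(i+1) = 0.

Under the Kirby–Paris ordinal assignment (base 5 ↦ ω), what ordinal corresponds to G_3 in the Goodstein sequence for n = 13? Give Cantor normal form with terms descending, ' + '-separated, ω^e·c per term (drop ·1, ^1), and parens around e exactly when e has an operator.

ω^(ω + 1) + ω^3·3 + ω^2·3 + ω·3 + 2

G_0=13  [base 2] 2^(2 + 1) + 2^2 + 1  →[2↦3]→  3^(3 + 1) + 3^3 + 1 = 109  −1 ⇒ G_1=108
G_1=108  [base 3] 3^(3 + 1) + 3^3  →[3↦4]→  4^(4 + 1) + 4^4 = 1280  −1 ⇒ G_2=1279
G_2=1279  [base 4] 4^(4 + 1) + 3·4^3 + 3·4^2 + 3·4 + 3  →[4↦5]→  5^(5 + 1) + 3·5^3 + 3·5^2 + 3·5 + 3 = 16093  −1 ⇒ G_3=16092
G_3=16092  [base 5] 5^(5 + 1) + 3·5^3 + 3·5^2 + 3·5 + 2  →[5↦6]→  6^(6 + 1) + 3·6^3 + 3·6^2 + 3·6 + 2 = 280712  −1 ⇒ G_4=280711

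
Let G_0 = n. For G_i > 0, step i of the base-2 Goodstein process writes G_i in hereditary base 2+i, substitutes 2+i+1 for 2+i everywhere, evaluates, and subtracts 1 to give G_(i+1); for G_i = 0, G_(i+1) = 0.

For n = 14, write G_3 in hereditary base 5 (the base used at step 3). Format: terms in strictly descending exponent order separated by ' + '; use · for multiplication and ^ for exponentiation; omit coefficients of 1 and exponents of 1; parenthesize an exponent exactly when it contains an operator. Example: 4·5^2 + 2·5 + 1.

5^(5 + 1) + 5^5

step 0: 14 = 2^(2 + 1) + 2^2 + 2; sub 3 for 2: 3^(3 + 1) + 3^3 + 3; = 111; G_1 = 111−1 = 110
step 1: 110 = 3^(3 + 1) + 3^3 + 2; sub 4 for 3: 4^(4 + 1) + 4^4 + 2; = 1282; G_2 = 1282−1 = 1281
step 2: 1281 = 4^(4 + 1) + 4^4 + 1; sub 5 for 4: 5^(5 + 1) + 5^5 + 1; = 18751; G_3 = 18751−1 = 18750
step 3: 18750 = 5^(5 + 1) + 5^5; sub 6 for 5: 6^(6 + 1) + 6^6; = 326592; G_4 = 326592−1 = 326591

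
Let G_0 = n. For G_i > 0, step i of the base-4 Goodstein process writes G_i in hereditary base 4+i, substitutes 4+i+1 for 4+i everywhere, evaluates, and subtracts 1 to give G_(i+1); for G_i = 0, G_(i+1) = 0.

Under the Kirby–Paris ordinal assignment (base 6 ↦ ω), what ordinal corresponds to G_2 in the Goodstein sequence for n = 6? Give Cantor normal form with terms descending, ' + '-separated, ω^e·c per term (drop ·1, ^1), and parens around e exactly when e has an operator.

i=0: 6 = 4 + 2 (b=4); 4→5: 5 + 2 = 7; 7−1 = 6
i=1: 6 = 5 + 1 (b=5); 5→6: 6 + 1 = 7; 7−1 = 6

ω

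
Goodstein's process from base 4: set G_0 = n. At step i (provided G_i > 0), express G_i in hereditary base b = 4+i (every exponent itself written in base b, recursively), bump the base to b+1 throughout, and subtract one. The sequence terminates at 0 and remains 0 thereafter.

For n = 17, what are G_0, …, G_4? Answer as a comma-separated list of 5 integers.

step 0: 17 = 4^2 + 1; sub 5 for 4: 5^2 + 1; = 26; G_1 = 26−1 = 25
step 1: 25 = 5^2; sub 6 for 5: 6^2; = 36; G_2 = 36−1 = 35
step 2: 35 = 5·6 + 5; sub 7 for 6: 5·7 + 5; = 40; G_3 = 40−1 = 39
step 3: 39 = 5·7 + 4; sub 8 for 7: 5·8 + 4; = 44; G_4 = 44−1 = 43

17, 25, 35, 39, 43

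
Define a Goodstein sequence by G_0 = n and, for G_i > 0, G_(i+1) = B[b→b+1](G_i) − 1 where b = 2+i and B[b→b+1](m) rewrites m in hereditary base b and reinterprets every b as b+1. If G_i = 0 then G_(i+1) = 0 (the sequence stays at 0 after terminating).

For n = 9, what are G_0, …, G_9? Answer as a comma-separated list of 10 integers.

G_0 = 9. HB_2(9) = 2^(2 + 1) + 1. Bump = 82. G_1 = 81.
G_1 = 81. HB_3(81) = 3^(3 + 1). Bump = 1024. G_2 = 1023.
G_2 = 1023. HB_4(1023) = 3·4^4 + 3·4^3 + 3·4^2 + 3·4 + 3. Bump = 9843. G_3 = 9842.
G_3 = 9842. HB_5(9842) = 3·5^5 + 3·5^3 + 3·5^2 + 3·5 + 2. Bump = 140744. G_4 = 140743.
G_4 = 140743. HB_6(140743) = 3·6^6 + 3·6^3 + 3·6^2 + 3·6 + 1. Bump = 2471827. G_5 = 2471826.
G_5 = 2471826. HB_7(2471826) = 3·7^7 + 3·7^3 + 3·7^2 + 3·7. Bump = 50333400. G_6 = 50333399.
G_6 = 50333399. HB_8(50333399) = 3·8^8 + 3·8^3 + 3·8^2 + 2·8 + 7. Bump = 1162263922. G_7 = 1162263921.
G_7 = 1162263921. HB_9(1162263921) = 3·9^9 + 3·9^3 + 3·9^2 + 2·9 + 6. Bump = 30000003326. G_8 = 30000003325.
G_8 = 30000003325. HB_10(30000003325) = 3·10^10 + 3·10^3 + 3·10^2 + 2·10 + 5. Bump = 855935016216. G_9 = 855935016215.

9, 81, 1023, 9842, 140743, 2471826, 50333399, 1162263921, 30000003325, 855935016215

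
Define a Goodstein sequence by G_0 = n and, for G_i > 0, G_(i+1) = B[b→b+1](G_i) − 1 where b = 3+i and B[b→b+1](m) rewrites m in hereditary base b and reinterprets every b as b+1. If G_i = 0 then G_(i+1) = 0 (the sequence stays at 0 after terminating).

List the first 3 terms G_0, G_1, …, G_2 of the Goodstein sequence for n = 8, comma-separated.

8, 9, 10

[0] 8 ≡ 2·3 + 2 (base 3). Lift 4: 10. −1: 9.
[1] 9 ≡ 2·4 + 1 (base 4). Lift 5: 11. −1: 10.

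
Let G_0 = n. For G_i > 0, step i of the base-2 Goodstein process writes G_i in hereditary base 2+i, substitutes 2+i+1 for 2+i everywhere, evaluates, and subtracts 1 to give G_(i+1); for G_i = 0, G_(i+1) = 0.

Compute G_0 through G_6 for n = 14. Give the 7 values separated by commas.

14, 110, 1281, 18750, 326591, 5862840, 134404971

base 2: 14 = 2^(2 + 1) + 2^2 + 2; at 3: 3^(3 + 1) + 3^3 + 3 = 111; next = 110
base 3: 110 = 3^(3 + 1) + 3^3 + 2; at 4: 4^(4 + 1) + 4^4 + 2 = 1282; next = 1281
base 4: 1281 = 4^(4 + 1) + 4^4 + 1; at 5: 5^(5 + 1) + 5^5 + 1 = 18751; next = 18750
base 5: 18750 = 5^(5 + 1) + 5^5; at 6: 6^(6 + 1) + 6^6 = 326592; next = 326591
base 6: 326591 = 6^(6 + 1) + 5·6^5 + 5·6^4 + 5·6^3 + 5·6^2 + 5·6 + 5; at 7: 7^(7 + 1) + 5·7^5 + 5·7^4 + 5·7^3 + 5·7^2 + 5·7 + 5 = 5862841; next = 5862840
base 7: 5862840 = 7^(7 + 1) + 5·7^5 + 5·7^4 + 5·7^3 + 5·7^2 + 5·7 + 4; at 8: 8^(8 + 1) + 5·8^5 + 5·8^4 + 5·8^3 + 5·8^2 + 5·8 + 4 = 134404972; next = 134404971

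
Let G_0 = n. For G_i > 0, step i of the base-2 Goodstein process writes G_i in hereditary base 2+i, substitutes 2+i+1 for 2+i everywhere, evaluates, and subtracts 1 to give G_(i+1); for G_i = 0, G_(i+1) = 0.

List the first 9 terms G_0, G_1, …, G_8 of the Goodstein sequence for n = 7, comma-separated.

7, 30, 259, 3127, 46657, 823543, 16777215, 37665879, 77777775

7 —HB2→ 2^2 + 2 + 1 —bump→ 3^3 + 3 + 1 = 31 —(−1)→ 30
30 —HB3→ 3^3 + 3 —bump→ 4^4 + 4 = 260 —(−1)→ 259
259 —HB4→ 4^4 + 3 —bump→ 5^5 + 3 = 3128 —(−1)→ 3127
3127 —HB5→ 5^5 + 2 —bump→ 6^6 + 2 = 46658 —(−1)→ 46657
46657 —HB6→ 6^6 + 1 —bump→ 7^7 + 1 = 823544 —(−1)→ 823543
823543 —HB7→ 7^7 —bump→ 8^8 = 16777216 —(−1)→ 16777215
16777215 —HB8→ 7·8^7 + 7·8^6 + 7·8^5 + 7·8^4 + 7·8^3 + 7·8^2 + 7·8 + 7 —bump→ 7·9^7 + 7·9^6 + 7·9^5 + 7·9^4 + 7·9^3 + 7·9^2 + 7·9 + 7 = 37665880 —(−1)→ 37665879
37665879 —HB9→ 7·9^7 + 7·9^6 + 7·9^5 + 7·9^4 + 7·9^3 + 7·9^2 + 7·9 + 6 —bump→ 7·10^7 + 7·10^6 + 7·10^5 + 7·10^4 + 7·10^3 + 7·10^2 + 7·10 + 6 = 77777776 —(−1)→ 77777775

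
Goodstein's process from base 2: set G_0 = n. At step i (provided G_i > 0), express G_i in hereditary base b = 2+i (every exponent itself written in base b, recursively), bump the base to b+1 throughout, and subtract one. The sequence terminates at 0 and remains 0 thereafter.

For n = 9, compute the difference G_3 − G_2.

step 0: 9 = 2^(2 + 1) + 1; sub 3 for 2: 3^(3 + 1) + 1; = 82; G_1 = 82−1 = 81
step 1: 81 = 3^(3 + 1); sub 4 for 3: 4^(4 + 1); = 1024; G_2 = 1024−1 = 1023
step 2: 1023 = 3·4^4 + 3·4^3 + 3·4^2 + 3·4 + 3; sub 5 for 4: 3·5^5 + 3·5^3 + 3·5^2 + 3·5 + 3; = 9843; G_3 = 9843−1 = 9842

8819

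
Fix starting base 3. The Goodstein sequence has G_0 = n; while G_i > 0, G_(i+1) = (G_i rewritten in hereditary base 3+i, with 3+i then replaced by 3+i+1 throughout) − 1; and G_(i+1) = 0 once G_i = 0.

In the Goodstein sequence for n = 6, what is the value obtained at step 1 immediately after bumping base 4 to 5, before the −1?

(0) 6|_3 = 2·3 ↦ 2·4|_4 = 8 ⇒ 7
(1) 7|_4 = 4 + 3 ↦ 5 + 3|_5 = 8 ⇒ 7

8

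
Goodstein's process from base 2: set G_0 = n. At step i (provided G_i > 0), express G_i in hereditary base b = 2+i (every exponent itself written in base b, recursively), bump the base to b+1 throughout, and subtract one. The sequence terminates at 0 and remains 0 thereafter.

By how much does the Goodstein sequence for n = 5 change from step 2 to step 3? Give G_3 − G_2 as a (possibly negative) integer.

G_0 = 5. HB_2(5) = 2^2 + 1. Bump = 28. G_1 = 27.
G_1 = 27. HB_3(27) = 3^3. Bump = 256. G_2 = 255.
G_2 = 255. HB_4(255) = 3·4^3 + 3·4^2 + 3·4 + 3. Bump = 468. G_3 = 467.

212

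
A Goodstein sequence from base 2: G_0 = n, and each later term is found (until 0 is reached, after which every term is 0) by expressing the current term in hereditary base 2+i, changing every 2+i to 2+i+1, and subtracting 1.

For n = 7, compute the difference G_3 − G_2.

G_0=7  [base 2] 2^2 + 2 + 1  →[2↦3]→  3^3 + 3 + 1 = 31  −1 ⇒ G_1=30
G_1=30  [base 3] 3^3 + 3  →[3↦4]→  4^4 + 4 = 260  −1 ⇒ G_2=259
G_2=259  [base 4] 4^4 + 3  →[4↦5]→  5^5 + 3 = 3128  −1 ⇒ G_3=3127

2868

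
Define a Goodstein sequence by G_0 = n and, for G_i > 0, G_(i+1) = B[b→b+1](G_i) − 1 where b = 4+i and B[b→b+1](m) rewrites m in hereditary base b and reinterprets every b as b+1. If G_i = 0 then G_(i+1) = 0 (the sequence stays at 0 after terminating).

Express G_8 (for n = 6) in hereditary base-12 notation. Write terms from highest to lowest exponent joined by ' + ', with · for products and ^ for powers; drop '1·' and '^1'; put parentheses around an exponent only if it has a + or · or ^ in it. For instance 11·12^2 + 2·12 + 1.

i=0: 6 = 4 + 2 (b=4); 4→5: 5 + 2 = 7; 7−1 = 6
i=1: 6 = 5 + 1 (b=5); 5→6: 6 + 1 = 7; 7−1 = 6
i=2: 6 = 6 (b=6); 6→7: 7 = 7; 7−1 = 6
i=3: 6 = 6 (b=7); 7→8: 6 = 6; 6−1 = 5
i=4: 5 = 5 (b=8); 8→9: 5 = 5; 5−1 = 4
i=5: 4 = 4 (b=9); 9→10: 4 = 4; 4−1 = 3
i=6: 3 = 3 (b=10); 10→11: 3 = 3; 3−1 = 2
i=7: 2 = 2 (b=11); 11→12: 2 = 2; 2−1 = 1

1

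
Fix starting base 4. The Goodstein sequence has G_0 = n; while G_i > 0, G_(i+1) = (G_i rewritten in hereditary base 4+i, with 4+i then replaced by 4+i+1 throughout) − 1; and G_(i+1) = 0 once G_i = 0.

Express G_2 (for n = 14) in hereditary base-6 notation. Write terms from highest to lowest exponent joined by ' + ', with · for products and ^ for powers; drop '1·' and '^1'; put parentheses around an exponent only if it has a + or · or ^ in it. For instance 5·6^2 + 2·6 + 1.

[0] 14 ≡ 3·4 + 2 (base 4). Lift 5: 17. −1: 16.
[1] 16 ≡ 3·5 + 1 (base 5). Lift 6: 19. −1: 18.

3·6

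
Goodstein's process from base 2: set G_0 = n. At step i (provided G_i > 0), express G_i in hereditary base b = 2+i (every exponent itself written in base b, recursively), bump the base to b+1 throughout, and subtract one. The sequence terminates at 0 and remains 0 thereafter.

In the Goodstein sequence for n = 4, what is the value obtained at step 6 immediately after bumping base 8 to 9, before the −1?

174

G_0=4  [base 2] 2^2  →[2↦3]→  3^3 = 27  −1 ⇒ G_1=26
G_1=26  [base 3] 2·3^2 + 2·3 + 2  →[3↦4]→  2·4^2 + 2·4 + 2 = 42  −1 ⇒ G_2=41
G_2=41  [base 4] 2·4^2 + 2·4 + 1  →[4↦5]→  2·5^2 + 2·5 + 1 = 61  −1 ⇒ G_3=60
G_3=60  [base 5] 2·5^2 + 2·5  →[5↦6]→  2·6^2 + 2·6 = 84  −1 ⇒ G_4=83
G_4=83  [base 6] 2·6^2 + 6 + 5  →[6↦7]→  2·7^2 + 7 + 5 = 110  −1 ⇒ G_5=109
G_5=109  [base 7] 2·7^2 + 7 + 4  →[7↦8]→  2·8^2 + 8 + 4 = 140  −1 ⇒ G_6=139
G_6=139  [base 8] 2·8^2 + 8 + 3  →[8↦9]→  2·9^2 + 9 + 3 = 174  −1 ⇒ G_7=173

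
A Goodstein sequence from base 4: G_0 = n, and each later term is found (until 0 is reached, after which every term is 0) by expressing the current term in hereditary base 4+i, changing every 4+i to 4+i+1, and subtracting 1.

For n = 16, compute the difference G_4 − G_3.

3

i=0: 16 = 4^2 (b=4); 4→5: 5^2 = 25; 25−1 = 24
i=1: 24 = 4·5 + 4 (b=5); 5→6: 4·6 + 4 = 28; 28−1 = 27
i=2: 27 = 4·6 + 3 (b=6); 6→7: 4·7 + 3 = 31; 31−1 = 30
i=3: 30 = 4·7 + 2 (b=7); 7→8: 4·8 + 2 = 34; 34−1 = 33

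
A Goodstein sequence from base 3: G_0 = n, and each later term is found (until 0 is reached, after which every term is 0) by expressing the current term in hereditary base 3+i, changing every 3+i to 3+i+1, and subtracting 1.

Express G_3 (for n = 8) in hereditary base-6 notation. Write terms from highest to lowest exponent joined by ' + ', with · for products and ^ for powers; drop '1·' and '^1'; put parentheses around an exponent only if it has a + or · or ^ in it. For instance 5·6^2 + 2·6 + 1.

6 + 5

G_0=8  [base 3] 2·3 + 2  →[3↦4]→  2·4 + 2 = 10  −1 ⇒ G_1=9
G_1=9  [base 4] 2·4 + 1  →[4↦5]→  2·5 + 1 = 11  −1 ⇒ G_2=10
G_2=10  [base 5] 2·5  →[5↦6]→  2·6 = 12  −1 ⇒ G_3=11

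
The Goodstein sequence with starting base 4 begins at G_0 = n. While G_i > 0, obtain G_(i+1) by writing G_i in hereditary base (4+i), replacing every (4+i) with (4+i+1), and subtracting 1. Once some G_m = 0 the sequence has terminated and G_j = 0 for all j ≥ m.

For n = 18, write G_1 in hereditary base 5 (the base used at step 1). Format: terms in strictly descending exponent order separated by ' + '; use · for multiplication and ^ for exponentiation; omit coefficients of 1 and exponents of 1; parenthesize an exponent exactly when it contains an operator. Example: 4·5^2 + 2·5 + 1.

step 0: 18 = 4^2 + 2; sub 5 for 4: 5^2 + 2; = 27; G_1 = 27−1 = 26
step 1: 26 = 5^2 + 1; sub 6 for 5: 6^2 + 1; = 37; G_2 = 37−1 = 36

5^2 + 1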